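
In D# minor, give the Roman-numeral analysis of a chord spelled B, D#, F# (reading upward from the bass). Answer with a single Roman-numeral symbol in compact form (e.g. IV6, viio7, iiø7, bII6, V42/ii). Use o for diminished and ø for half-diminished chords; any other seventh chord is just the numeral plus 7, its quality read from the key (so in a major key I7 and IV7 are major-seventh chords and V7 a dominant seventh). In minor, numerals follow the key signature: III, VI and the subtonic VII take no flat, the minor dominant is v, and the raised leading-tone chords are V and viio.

The pitches B-D#-F# form a major triad rooted on B.
B is scale degree 6 in D# minor, and a major triad on that degree is written VI.

VI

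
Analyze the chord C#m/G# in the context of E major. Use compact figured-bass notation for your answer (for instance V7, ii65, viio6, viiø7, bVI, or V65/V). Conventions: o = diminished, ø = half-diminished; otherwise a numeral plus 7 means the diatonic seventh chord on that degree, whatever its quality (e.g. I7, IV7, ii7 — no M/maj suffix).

The pitches C#-E-G# form a minor triad rooted on C#.
C# is scale degree 6 in E major, and a minor triad on that degree is written vi.
With G# in the bass the chord is in second inversion, so the figured bass is 64.

vi64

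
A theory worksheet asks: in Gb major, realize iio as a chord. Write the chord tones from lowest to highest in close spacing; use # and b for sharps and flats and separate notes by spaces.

Scale degree 2 in Gb major is Ab; here the chord built on it is altered to a diminished triad. iio is the diminished supertonic triad, borrowed from the parallel minor.
So the chord is Ab-Cb-Ebb.

Ab Cb Ebb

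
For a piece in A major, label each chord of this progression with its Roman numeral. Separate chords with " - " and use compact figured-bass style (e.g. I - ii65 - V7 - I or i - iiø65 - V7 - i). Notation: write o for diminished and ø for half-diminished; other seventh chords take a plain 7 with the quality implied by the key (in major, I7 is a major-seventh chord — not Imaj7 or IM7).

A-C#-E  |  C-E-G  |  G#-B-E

A-C#-E has root A, degree 1 in A major, so I.
C-E-G: major triad on C — chromatic; bIII (borrowed from the parallel minor).
G#-B-E: root E is the dominant; major triad there is V6.

I - bIII - V6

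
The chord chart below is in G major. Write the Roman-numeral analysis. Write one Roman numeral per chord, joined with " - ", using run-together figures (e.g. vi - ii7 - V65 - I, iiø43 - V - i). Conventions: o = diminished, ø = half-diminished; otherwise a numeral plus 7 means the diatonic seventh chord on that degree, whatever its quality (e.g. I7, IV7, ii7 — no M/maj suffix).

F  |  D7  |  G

bVII - V7 - I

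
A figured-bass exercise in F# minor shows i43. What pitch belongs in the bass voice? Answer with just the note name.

i in F# minor has root F#; the chord is F#-A-C#-E.
The figure 43 means second inversion — the fifth is in the bass.

C#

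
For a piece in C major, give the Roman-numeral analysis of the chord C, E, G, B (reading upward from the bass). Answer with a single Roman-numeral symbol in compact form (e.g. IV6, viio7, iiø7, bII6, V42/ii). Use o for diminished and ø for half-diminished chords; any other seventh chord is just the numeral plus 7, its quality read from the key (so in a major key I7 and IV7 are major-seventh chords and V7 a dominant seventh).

I7

Stacked in thirds the chord is C-E-G-B: a major seventh chord on C.
C is scale degree 1 in C major, and a major seventh chord on that degree is written I7.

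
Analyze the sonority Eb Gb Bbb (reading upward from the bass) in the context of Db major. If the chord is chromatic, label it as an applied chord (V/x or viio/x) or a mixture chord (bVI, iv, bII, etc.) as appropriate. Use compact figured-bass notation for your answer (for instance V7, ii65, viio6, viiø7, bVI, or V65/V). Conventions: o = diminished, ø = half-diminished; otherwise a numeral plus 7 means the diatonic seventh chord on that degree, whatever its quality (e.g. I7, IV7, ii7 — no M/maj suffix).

iio

The pitches Eb-Gb-Bbb form a diminished triad rooted on Eb.
Eb is the second degree of Db major. This is the diminished supertonic triad, borrowed from the parallel minor.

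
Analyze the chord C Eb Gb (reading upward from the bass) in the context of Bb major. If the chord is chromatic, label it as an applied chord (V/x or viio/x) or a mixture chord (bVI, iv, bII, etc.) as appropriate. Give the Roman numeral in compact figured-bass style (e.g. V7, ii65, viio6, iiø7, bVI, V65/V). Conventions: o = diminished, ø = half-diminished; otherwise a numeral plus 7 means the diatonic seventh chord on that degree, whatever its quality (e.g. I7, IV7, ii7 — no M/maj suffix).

Stacked in thirds the chord is C-Eb-Gb: a diminished triad on C.
C is the second degree of Bb major. This is the diminished supertonic triad, borrowed from the parallel minor.

iio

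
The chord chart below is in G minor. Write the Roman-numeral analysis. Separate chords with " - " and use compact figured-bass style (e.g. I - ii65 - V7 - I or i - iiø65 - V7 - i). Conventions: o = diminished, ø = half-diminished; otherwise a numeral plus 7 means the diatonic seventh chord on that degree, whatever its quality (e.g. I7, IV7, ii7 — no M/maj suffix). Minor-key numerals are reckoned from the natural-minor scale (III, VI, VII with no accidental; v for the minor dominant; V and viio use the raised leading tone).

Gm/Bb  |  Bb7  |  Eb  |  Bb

Gm/Bb: minor triad on G = scale degree 1 → i6.
Bb7: chromatic; Bb is V of VI, so V7/VI.
Eb: major triad on Eb = scale degree 6 → VI.
Bb: root Bb is the mediant; major triad there is III.

i6 - V7/VI - VI - III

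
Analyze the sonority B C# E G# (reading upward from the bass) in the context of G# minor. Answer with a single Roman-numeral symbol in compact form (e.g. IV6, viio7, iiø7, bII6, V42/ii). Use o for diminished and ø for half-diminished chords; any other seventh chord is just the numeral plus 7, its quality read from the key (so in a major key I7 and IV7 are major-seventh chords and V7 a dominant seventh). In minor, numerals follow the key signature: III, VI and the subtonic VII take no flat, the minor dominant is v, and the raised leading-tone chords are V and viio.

iv42

Stacked in thirds the chord is C#-E-G#-B: a minor seventh chord on C#.
C# is scale degree 4 in G# minor, and a minor seventh chord on that degree is written iv7.
With B in the bass the chord is in third inversion, so the figured bass is 42.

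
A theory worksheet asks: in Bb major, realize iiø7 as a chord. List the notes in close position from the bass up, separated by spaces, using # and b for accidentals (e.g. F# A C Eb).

iiø7 is the half-diminished supertonic seventh, borrowed from the parallel minor. In Bb major that root is C.
So the chord is C-Eb-Gb-Bb, a half-diminished seventh chord.

C Eb Gb Bb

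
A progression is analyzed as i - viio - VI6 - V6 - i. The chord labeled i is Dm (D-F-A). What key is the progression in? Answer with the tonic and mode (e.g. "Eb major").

D minor

The chord Dm is a minor triad rooted on D; its label is i.
If D is scale degree 1 and the mode makes that degree carry a minor triad, the tonic is D and the mode is minor.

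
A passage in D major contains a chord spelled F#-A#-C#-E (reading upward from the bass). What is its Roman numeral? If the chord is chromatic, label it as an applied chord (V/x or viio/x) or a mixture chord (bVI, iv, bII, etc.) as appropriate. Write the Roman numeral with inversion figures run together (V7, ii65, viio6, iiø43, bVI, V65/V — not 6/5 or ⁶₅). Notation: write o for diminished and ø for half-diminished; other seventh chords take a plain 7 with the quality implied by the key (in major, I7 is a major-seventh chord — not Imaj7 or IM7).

Stacked in thirds the chord is F#-A#-C#-E: a dominant seventh chord on F#.
F# is not a diatonic chord root with this quality in D major, but it lies a perfect fifth above B (vi), so the chord functions as an applied dominant of vi.

V7/vi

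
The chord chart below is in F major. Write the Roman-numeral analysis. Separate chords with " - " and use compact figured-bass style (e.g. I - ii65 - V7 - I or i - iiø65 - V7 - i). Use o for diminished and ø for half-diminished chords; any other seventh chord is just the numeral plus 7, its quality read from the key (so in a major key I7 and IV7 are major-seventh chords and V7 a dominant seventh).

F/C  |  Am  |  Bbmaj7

F/C: root F is the tonic; major triad there is I64.
Am: minor triad on A = scale degree 3 → iii.
Bbmaj7: root Bb is the subdominant; major seventh chord there is IV7.

I64 - iii - IV7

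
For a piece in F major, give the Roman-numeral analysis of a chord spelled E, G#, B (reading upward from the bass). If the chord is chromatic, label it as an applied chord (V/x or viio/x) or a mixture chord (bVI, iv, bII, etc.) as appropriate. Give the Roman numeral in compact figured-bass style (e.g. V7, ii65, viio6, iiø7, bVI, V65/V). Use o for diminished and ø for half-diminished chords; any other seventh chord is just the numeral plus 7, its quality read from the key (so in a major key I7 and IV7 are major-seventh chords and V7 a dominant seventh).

V/iii

Stacked in thirds the chord is E-G#-B: a major triad on E.
E is not a diatonic chord root with this quality in F major, but it lies a perfect fifth above A (iii), so the chord functions as an applied dominant of iii.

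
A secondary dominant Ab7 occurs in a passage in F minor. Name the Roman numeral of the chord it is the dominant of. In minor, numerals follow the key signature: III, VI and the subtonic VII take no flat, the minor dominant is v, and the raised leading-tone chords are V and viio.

VI

The chord is a dominant seventh chord on Ab.
A dominant resolves down a perfect fifth: Ab → Db. In F minor, Db is scale degree 6, i.e. VI.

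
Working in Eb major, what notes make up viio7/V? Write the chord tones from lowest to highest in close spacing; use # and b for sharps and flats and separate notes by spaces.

A C Eb Gb

The slash marks an applied leading-tone chord: viio of V. In Eb major, V is Bb, so the leading tone to it is A, a half step below.
Building a fully diminished seventh chord on A gives A-C-Eb-Gb.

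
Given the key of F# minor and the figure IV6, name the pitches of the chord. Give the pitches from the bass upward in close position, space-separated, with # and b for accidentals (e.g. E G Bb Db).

D# F# B

IV6 is the major subdominant, borrowed from the parallel major. In F# minor that root is B.
So the chord is B-D#-F#.
With the 6 figure the chord is in first inversion; from the bass D# upward in close position it reads D#-F#-B.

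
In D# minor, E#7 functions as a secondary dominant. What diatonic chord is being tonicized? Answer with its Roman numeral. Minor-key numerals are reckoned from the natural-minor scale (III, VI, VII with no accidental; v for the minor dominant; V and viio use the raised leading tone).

The chord is a dominant seventh chord on E#.
A dominant resolves down a perfect fifth: E# → A#. In D# minor, A# is scale degree 5, i.e. V.

V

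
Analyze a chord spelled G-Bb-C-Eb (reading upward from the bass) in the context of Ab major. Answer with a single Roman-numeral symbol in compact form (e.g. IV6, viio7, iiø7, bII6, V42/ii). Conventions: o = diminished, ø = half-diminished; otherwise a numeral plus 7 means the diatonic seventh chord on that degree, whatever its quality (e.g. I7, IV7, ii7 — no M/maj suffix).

Stacked in thirds the chord is C-Eb-G-Bb: a minor seventh chord on C.
In Ab major, C is the mediant; the diatonic minor seventh chord there is iii7.
With G in the bass the chord is in second inversion, so the figured bass is 43.

iii43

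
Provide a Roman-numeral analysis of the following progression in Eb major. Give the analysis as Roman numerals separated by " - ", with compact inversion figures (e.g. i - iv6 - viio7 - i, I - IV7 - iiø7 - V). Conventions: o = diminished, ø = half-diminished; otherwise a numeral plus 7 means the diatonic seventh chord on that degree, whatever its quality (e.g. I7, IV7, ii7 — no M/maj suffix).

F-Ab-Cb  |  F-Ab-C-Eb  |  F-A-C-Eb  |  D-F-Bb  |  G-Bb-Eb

iio - ii7 - V7/V - V6 - I6

F-Ab-Cb is non-diatonic — iio, a mixture chord from Eb minor.
F-Ab-C-Eb: minor seventh chord on F = scale degree 2 → ii7.
F-A-C-Eb: a dominant seventh chord on F, the applied dominant of V → V7/V.
D-F-Bb: major triad on Bb = scale degree 5 → V6.
G-Bb-Eb has root Eb, degree 1 in Eb major, so I6.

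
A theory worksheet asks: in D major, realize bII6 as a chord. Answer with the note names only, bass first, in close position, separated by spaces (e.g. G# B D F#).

Scale degree 2 in D major is E; lowering it a half step gives Eb. bII6 is the Neapolitan sixth — a major triad on the lowered second degree, here in its customary first inversion.
So the chord is Eb-G-Bb.
With the 6 figure the chord is in first inversion; from the bass G upward in close position it reads G-Bb-Eb.

G Bb Eb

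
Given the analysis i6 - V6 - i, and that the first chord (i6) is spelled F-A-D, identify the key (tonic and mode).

D minor

The anchor chord is a minor triad on D, labeled i6.
If D is scale degree 1 and the mode makes that degree carry a minor triad, the tonic is D and the mode is minor.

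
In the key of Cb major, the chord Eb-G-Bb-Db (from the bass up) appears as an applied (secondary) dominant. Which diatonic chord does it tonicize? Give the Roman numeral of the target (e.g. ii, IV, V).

vi

The chord is a dominant seventh chord on Eb.
A dominant resolves down a perfect fifth: Eb → Ab. In Cb major, Ab is scale degree 6, i.e. vi.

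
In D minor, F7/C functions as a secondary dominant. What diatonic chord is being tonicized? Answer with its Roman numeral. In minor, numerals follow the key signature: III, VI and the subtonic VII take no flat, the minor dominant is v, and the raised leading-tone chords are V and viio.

VI

The chord is a dominant seventh chord on F.
A dominant resolves down a perfect fifth: F → Bb. In D minor, Bb is scale degree 6, i.e. VI.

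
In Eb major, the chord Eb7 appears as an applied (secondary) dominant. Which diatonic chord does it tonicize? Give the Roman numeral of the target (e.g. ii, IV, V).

IV

The chord is a dominant seventh chord on Eb.
A dominant resolves down a perfect fifth: Eb → Ab. In Eb major, Ab is scale degree 4, i.e. IV.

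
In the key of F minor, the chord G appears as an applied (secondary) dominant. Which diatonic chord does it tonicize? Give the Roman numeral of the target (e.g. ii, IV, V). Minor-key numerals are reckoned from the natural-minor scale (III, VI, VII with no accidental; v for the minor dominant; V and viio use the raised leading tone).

The chord is a major triad on G.
A dominant resolves down a perfect fifth: G → C. In F minor, C is scale degree 5, i.e. V.

V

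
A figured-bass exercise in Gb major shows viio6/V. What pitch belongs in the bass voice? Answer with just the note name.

Eb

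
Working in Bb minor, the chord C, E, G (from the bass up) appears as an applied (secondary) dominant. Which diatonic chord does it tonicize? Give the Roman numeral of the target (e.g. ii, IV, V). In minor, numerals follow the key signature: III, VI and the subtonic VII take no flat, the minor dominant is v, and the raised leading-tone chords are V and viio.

V

The chord is a major triad on C.
A dominant resolves down a perfect fifth: C → F. In Bb minor, F is scale degree 5, i.e. V.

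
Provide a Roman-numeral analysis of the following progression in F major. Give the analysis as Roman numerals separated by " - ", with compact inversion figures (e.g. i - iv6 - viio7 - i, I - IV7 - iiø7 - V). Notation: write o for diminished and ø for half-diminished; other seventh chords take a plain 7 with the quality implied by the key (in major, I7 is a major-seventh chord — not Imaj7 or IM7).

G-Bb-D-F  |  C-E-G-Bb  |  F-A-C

ii7 - V7 - I

G-Bb-D-F: minor seventh chord on G = scale degree 2 → ii7.
C-E-G-Bb: root C is the dominant; dominant seventh chord there is V7.
F-A-C: major triad on F = scale degree 1 → I.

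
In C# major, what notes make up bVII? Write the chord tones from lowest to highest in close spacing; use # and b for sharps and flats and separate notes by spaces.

B D# F#

Scale degree 7 in C# major is B#; lowering it a half step gives B. bVII is a major triad on the lowered seventh degree (the subtonic), borrowed from the parallel minor.
So the chord is B-D#-F#.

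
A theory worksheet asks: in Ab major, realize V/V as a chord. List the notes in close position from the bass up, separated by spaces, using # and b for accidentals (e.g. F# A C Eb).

Bb D F

The slash means an applied dominant: we want the dominant of V. In Ab major, V is Eb major, and its dominant is built on Bb.
Building a major triad on Bb gives Bb-D-F.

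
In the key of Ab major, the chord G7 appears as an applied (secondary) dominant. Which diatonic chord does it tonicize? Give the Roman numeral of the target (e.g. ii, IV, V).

iii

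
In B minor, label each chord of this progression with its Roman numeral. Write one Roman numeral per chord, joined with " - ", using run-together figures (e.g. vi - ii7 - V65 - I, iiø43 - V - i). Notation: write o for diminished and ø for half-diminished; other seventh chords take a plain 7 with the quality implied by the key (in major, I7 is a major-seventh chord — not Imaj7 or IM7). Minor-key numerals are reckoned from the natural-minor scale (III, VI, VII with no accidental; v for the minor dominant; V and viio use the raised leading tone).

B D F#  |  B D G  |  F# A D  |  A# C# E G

B-D-F# has root B, degree 1 in B minor, so i.
B-D-G: root G is the submediant; major triad there is VI6.
F#-A-D: major triad on D = scale degree 3 → III6.
A#-C#-E-G: root A# is the leading tone; fully diminished seventh chord there is viio7.

i - VI6 - III6 - viio7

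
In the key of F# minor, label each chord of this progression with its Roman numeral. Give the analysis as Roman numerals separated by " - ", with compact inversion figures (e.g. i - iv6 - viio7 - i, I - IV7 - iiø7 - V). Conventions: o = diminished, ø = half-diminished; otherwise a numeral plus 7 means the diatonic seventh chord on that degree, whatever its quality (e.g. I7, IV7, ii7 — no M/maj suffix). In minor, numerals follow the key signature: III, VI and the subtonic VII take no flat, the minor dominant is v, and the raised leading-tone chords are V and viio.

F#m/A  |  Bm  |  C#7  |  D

i6 - iv - V7 - VI

F#m/A: minor triad on F# = scale degree 1 → i6.
Bm has root B, degree 4 in F# minor, so iv.
C#7: root C# is the dominant; dominant seventh chord there is V7.
D: major triad on D = scale degree 6 → VI.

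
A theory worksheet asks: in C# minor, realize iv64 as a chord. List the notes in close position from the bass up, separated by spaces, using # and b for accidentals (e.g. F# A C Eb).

C# F# A

The numeral's case and figure indicate a minor triad. In C# minor its root, the fourth degree, is F#.
That chord is spelled F#-A-C#.
With the 64 figure the chord is in second inversion; from the bass C# upward in close position it reads C#-F#-A.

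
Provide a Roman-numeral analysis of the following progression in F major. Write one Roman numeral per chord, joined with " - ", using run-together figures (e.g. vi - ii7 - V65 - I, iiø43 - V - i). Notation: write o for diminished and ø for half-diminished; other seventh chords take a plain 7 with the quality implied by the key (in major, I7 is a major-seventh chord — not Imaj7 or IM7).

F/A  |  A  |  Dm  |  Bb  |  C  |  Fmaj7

I6 - V/vi - vi - IV - V - I7

F/A: major triad on F = scale degree 1 → I6.
A: chromatic; A is V of vi, so V/vi.
Dm: minor triad on D = scale degree 6 → vi.
Bb: major triad on Bb = scale degree 4 → IV.
C has root C, degree 5 in F major, so V.
Fmaj7: major seventh chord on F = scale degree 1 → I7.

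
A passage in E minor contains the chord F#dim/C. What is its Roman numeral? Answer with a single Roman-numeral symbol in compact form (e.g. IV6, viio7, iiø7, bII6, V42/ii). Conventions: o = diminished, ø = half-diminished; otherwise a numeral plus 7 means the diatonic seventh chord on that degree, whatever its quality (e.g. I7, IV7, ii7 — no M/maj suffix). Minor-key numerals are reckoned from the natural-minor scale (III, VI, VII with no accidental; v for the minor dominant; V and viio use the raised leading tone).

iio64

The pitches F#-A-C form a diminished triad rooted on F#.
In E minor, F# is the supertonic; the diatonic diminished triad there is iio.
With C in the bass the chord is in second inversion, so the figured bass is 64.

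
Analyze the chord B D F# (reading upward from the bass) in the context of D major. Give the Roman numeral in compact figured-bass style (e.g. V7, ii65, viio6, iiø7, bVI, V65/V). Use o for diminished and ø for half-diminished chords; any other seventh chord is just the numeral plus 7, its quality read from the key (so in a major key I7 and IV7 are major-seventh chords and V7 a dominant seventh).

vi

Stacked in thirds the chord is B-D-F#: a minor triad on B.
B is scale degree 6 in D major, and a minor triad on that degree is written vi.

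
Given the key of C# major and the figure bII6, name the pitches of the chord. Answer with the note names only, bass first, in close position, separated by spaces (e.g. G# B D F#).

F# A D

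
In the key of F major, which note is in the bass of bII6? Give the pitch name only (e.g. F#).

Bb

bII in F major has root Gb; the chord is Gb-Bb-Db.
The figure 6 means first inversion — the third is in the bass.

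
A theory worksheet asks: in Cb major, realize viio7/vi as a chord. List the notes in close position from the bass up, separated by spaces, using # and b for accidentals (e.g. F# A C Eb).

G Bb Db Fb

viio7/vi is a secondary leading-tone chord. The target vi is Ab in Cb major; the applied chord is rooted a semitone below, on G.
Building a fully diminished seventh chord on G gives G-Bb-Db-Fb.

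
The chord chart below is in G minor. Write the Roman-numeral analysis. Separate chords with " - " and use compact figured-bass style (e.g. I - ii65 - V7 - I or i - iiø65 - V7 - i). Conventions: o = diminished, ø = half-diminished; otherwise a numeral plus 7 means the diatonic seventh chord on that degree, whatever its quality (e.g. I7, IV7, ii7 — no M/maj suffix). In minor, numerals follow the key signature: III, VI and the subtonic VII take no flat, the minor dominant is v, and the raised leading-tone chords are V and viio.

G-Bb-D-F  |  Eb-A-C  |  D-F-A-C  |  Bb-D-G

G-Bb-D-F has root G, degree 1 in G minor, so i7.
Eb-A-C has root A, degree 2 in G minor, so iio64.
D-F-A-C: minor seventh chord on D = scale degree 5 → v7.
Bb-D-G: minor triad on G = scale degree 1 → i6.

i7 - iio64 - v7 - i6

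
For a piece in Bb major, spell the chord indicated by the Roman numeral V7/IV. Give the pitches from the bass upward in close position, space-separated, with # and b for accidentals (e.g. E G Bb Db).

Bb D F Ab

V7/IV is a secondary dominant — the dominant seventh of IV. IV in Bb major is Eb, so the applied chord's root is Bb, a perfect fifth above.
Building a dominant seventh chord on Bb gives Bb-D-F-Ab.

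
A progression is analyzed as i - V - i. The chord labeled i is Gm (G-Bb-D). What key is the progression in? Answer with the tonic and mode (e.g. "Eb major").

G minor

i is given as G-Bb-D — a minor triad with root G.
If G is scale degree 1 and the mode makes that degree carry a minor triad, the tonic is G and the mode is minor.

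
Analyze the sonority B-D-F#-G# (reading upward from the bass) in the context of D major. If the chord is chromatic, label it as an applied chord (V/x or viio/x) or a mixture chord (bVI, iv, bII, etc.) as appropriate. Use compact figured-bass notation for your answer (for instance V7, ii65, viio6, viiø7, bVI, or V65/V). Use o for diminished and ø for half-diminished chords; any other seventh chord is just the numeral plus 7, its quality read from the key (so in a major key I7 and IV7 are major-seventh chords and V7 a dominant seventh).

viiø65/V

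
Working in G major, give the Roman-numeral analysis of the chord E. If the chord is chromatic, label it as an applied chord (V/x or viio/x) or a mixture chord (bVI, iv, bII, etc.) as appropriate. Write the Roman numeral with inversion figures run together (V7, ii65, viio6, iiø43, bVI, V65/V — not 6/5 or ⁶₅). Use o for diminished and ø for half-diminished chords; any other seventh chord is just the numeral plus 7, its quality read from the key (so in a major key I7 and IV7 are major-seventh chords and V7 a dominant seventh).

V/ii

Stacked in thirds the chord is E-G#-B: a major triad on E.
E is not a diatonic chord root with this quality in G major, but it lies a perfect fifth above A (ii), so the chord functions as an applied dominant of ii.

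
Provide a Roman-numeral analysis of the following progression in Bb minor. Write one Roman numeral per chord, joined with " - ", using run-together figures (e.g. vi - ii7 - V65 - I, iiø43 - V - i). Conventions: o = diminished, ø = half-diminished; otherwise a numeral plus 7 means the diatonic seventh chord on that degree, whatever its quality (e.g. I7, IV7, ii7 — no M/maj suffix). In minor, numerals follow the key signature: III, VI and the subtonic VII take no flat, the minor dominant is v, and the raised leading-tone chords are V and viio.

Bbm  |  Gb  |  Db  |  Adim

i - VI - III - viio

Bbm has root Bb, degree 1 in Bb minor, so i.
Gb has root Gb, degree 6 in Bb minor, so VI.
Db: root Db is the mediant; major triad there is III.
Adim: diminished triad on A = scale degree 7 → viio.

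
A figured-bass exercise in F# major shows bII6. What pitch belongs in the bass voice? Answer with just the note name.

bII in F# major has root G; the chord is G-B-D.
The figure 6 means first inversion — the third is in the bass.

B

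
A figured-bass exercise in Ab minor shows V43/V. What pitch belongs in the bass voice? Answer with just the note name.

The applied chord V43/V is rooted on Bb: Bb-D-F-Ab.
The figure 43 means second inversion — the fifth is in the bass.

F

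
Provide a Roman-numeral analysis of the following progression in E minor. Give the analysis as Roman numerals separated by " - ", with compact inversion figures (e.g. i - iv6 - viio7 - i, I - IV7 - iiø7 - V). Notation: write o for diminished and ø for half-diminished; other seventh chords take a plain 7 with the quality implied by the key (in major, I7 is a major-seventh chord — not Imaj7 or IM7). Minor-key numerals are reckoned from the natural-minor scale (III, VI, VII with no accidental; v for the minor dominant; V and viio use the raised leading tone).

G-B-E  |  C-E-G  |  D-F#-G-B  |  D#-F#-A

i6 - VI - III43 - viio

G-B-E has root E, degree 1 in E minor, so i6.
C-E-G: major triad on C = scale degree 6 → VI.
D-F#-G-B: root G is the mediant; major seventh chord there is III43.
D#-F#-A: diminished triad on D# = scale degree 7 → viio.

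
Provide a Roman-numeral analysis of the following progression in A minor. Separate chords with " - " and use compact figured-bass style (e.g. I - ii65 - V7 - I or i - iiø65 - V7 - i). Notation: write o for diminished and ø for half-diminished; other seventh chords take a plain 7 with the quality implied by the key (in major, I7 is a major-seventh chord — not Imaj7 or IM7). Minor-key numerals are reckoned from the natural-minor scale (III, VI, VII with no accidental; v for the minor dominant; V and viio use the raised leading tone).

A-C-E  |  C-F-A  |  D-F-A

i - VI64 - iv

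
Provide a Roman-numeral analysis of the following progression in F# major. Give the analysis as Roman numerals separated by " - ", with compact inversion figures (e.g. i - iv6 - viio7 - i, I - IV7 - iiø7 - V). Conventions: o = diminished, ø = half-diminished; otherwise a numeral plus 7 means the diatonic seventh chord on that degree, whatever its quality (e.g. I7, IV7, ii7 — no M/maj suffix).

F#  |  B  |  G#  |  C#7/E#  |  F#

F#: root F# is the tonic; major triad there is I.
B: root B is the subdominant; major triad there is IV.
G# is the secondary dominant of V (major triad on G#): V/V.
C#7/E# has root C#, degree 5 in F# major, so V65.
F# has root F#, degree 1 in F# major, so I.

I - IV - V/V - V65 - I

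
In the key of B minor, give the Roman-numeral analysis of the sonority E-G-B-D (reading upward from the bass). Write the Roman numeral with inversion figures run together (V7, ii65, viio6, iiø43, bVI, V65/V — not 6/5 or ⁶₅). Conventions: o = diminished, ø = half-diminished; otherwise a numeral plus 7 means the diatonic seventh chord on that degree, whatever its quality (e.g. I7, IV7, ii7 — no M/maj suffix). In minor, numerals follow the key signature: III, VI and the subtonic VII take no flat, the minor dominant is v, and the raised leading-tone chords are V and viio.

Stacked in thirds the chord is E-G-B-D: a minor seventh chord on E.
E is scale degree 4 in B minor, and a minor seventh chord on that degree is written iv7.

iv7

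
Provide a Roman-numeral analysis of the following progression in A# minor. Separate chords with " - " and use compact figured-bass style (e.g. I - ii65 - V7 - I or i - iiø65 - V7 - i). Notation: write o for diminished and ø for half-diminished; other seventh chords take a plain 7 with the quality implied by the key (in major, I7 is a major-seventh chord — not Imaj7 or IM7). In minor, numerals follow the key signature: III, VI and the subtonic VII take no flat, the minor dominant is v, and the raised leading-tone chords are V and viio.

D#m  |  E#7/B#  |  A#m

iv - V43 - i

D#m: minor triad on D# = scale degree 4 → iv.
E#7/B# has root E#, degree 5 in A# minor, so V43.
A#m: minor triad on A# = scale degree 1 → i.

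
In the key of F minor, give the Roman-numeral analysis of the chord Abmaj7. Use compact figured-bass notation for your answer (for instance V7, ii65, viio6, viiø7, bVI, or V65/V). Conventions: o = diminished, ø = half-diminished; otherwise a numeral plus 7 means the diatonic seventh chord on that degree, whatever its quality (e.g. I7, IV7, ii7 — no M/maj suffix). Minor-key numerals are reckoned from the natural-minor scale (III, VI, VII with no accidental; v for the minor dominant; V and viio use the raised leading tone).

Stacked in thirds the chord is Ab-C-Eb-G: a major seventh chord on Ab.
In F minor, Ab is the mediant; the diatonic major seventh chord there is III7.

III7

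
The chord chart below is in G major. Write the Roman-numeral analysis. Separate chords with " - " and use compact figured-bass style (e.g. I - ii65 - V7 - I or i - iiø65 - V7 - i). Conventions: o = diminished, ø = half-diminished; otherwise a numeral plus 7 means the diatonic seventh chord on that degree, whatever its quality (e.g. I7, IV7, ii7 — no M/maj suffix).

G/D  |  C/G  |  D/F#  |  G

I64 - IV64 - V6 - I

G/D has root G, degree 1 in G major, so I64.
C/G: root C is the subdominant; major triad there is IV64.
D/F#: root D is the dominant; major triad there is V6.
G: root G is the tonic; major triad there is I.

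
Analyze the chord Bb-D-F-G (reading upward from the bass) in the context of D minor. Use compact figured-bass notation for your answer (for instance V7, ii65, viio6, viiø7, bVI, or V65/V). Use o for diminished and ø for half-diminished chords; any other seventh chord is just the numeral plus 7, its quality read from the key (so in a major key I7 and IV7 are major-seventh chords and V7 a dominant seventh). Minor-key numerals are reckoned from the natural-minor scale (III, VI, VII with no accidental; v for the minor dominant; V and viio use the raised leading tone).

iv65

The pitches G-Bb-D-F form a minor seventh chord rooted on G.
G is scale degree 4 in D minor, and a minor seventh chord on that degree is written iv7.
With Bb in the bass the chord is in first inversion, so the figured bass is 65.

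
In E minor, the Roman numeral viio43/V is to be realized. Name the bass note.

E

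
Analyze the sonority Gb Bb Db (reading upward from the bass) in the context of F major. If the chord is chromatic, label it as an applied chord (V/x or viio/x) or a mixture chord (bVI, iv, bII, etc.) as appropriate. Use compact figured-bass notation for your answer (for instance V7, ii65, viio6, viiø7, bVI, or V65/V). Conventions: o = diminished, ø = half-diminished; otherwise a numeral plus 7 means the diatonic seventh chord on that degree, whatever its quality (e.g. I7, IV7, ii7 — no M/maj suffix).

Stacked in thirds the chord is Gb-Bb-Db: a major triad on Gb.
Gb is the lowered second degree of F major (diatonic 2 would be G). This is the Neapolitan chord — a major triad on the lowered second degree.

bII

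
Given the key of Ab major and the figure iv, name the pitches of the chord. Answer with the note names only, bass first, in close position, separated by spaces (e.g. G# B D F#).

Db Fb Ab

iv is the minor subdominant, borrowed from the parallel minor. In Ab major that root is Db.
So the chord is Db-Fb-Ab, a minor triad.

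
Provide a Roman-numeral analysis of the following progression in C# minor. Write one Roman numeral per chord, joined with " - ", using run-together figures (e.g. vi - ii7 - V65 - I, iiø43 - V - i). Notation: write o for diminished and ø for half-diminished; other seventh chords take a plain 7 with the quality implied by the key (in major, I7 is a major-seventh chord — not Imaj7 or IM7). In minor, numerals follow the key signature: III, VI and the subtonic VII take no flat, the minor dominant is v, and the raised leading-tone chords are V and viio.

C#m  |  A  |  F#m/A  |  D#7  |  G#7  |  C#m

i - VI - iv6 - V7/V - V7 - i

C#m has root C#, degree 1 in C# minor, so i.
A has root A, degree 6 in C# minor, so VI.
F#m/A: minor triad on F# = scale degree 4 → iv6.
D#7 is the secondary dominant of V (dominant seventh chord on D#): V7/V.
G#7: root G# is the dominant; dominant seventh chord there is V7.
C#m has root C#, degree 1 in C# minor, so i.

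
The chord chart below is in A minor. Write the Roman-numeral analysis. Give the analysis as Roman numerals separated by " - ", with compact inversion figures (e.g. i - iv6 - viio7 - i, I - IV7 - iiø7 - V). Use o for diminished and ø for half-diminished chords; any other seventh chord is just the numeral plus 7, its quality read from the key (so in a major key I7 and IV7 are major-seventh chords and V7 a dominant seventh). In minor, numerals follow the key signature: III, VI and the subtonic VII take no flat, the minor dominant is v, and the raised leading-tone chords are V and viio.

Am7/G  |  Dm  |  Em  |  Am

i42 - iv - v - i

Am7/G has root A, degree 1 in A minor, so i42.
Dm: minor triad on D = scale degree 4 → iv.
Em: minor triad on E = scale degree 5 → v.
Am: minor triad on A = scale degree 1 → i.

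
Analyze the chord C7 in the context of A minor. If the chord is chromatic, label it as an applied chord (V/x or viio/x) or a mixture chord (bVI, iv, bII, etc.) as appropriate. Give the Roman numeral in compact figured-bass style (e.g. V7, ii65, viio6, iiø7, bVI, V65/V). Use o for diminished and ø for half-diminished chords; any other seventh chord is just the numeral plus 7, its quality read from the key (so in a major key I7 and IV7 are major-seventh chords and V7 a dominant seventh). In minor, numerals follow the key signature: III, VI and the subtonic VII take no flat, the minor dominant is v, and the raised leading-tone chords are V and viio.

V7/VI

Stacked in thirds the chord is C-E-G-Bb: a dominant seventh chord on C.
C is not a diatonic chord root with this quality in A minor, but it lies a perfect fifth above F (VI), so the chord functions as an applied dominant of VI.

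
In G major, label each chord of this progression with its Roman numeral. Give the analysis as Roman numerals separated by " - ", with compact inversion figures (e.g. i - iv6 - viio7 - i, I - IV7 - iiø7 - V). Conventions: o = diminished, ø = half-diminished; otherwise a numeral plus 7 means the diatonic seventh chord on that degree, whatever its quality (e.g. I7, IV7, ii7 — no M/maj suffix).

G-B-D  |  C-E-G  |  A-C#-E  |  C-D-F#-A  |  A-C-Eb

G-B-D has root G, degree 1 in G major, so I.
C-E-G: root C is the subdominant; major triad there is IV.
A-C#-E: a major triad on A, the applied dominant of V → V/V.
C-D-F#-A: dominant seventh chord on D = scale degree 5 → V42.
A-C-Eb is non-diatonic — iio, a mixture chord from G minor.

I - IV - V/V - V42 - iio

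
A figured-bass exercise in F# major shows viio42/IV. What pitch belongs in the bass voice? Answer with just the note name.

The applied chord viio42/IV is rooted on A#: A#-C#-E-G.
The figure 42 means third inversion — the seventh is in the bass.

G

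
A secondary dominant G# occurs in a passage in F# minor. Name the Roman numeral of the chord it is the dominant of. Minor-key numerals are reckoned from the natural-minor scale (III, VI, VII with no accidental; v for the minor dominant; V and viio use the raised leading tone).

V

The chord is a major triad on G#.
A dominant resolves down a perfect fifth: G# → C#. In F# minor, C# is scale degree 5, i.e. V.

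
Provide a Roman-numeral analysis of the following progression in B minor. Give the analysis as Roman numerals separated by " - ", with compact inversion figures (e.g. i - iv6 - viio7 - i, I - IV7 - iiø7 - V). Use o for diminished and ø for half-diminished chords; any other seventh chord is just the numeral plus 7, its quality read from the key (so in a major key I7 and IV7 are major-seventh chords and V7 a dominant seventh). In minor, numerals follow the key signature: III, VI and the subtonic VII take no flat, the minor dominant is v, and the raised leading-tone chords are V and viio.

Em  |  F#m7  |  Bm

Em: root E is the subdominant; minor triad there is iv.
F#m7: minor seventh chord on F# = scale degree 5 → v7.
Bm: root B is the tonic; minor triad there is i.

iv - v7 - i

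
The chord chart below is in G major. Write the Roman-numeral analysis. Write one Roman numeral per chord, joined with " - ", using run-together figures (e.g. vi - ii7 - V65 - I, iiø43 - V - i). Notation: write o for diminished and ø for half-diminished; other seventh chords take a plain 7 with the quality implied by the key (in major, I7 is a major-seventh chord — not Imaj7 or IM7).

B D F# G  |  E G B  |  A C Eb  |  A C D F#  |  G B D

B-D-F#-G has root G, degree 1 in G major, so I65.
E-G-B: minor triad on E = scale degree 6 → vi.
A-C-Eb is non-diatonic — iio, a mixture chord from G minor.
A-C-D-F#: root D is the dominant; dominant seventh chord there is V43.
G-B-D: root G is the tonic; major triad there is I.

I65 - vi - iio - V43 - I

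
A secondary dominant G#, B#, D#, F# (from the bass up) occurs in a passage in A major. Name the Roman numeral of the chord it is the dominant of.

iii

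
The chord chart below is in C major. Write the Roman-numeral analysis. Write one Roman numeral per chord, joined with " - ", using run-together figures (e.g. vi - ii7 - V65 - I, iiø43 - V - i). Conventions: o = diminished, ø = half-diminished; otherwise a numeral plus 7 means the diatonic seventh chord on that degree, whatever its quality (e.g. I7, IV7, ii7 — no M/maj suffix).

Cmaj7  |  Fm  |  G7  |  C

I7 - iv - V7 - I

Cmaj7: major seventh chord on C = scale degree 1 → I7.
Fm: F with this quality isn't in the key; it's iv, borrowed from the parallel minor.
G7: root G is the dominant; dominant seventh chord there is V7.
C: major triad on C = scale degree 1 → I.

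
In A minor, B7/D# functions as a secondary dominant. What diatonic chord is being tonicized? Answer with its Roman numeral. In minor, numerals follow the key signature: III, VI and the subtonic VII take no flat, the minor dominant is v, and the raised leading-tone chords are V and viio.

V

The chord is a dominant seventh chord on B.
A dominant resolves down a perfect fifth: B → E. In A minor, E is scale degree 5, i.e. V.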